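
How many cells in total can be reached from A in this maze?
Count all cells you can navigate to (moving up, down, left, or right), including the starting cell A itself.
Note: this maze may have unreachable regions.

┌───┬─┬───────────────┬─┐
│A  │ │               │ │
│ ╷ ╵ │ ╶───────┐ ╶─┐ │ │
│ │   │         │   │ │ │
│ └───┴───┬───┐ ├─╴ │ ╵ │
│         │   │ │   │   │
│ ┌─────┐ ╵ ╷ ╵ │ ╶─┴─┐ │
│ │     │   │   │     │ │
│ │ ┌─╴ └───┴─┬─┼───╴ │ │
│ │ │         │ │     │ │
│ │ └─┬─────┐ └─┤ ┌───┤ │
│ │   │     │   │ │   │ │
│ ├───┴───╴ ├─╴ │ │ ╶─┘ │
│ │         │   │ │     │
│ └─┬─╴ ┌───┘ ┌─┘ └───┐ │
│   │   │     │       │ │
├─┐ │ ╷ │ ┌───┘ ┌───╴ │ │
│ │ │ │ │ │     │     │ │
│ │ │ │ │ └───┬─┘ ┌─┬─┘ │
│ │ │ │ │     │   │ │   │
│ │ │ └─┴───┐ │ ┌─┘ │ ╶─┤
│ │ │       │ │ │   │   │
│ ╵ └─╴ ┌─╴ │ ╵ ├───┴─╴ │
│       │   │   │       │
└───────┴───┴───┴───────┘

Using BFS/flood-fill to find all reachable cells from A:
Maze size: 12 × 12 = 144 total cells
4 cell(s) are walled off and cannot be reached from A.
Reachable cells: 140

Reachable region (· marks reachable cells):

┌───┬─┬───────────────┬─┐
│A ·│·│· · · · · · · ·│·│
│ ╷ ╵ │ ╶───────┐ ╶─┐ │ │
│·│· ·│· · · · ·│· ·│·│·│
│ └───┴───┬───┐ ├─╴ │ ╵ │
│· · · · ·│· ·│·│· ·│· ·│
│ ┌─────┐ ╵ ╷ ╵ │ ╶─┴─┐ │
│·│· · ·│· ·│· ·│· · ·│·│
│ │ ┌─╴ └───┴─┬─┼───╴ │ │
│·│·│· · · · ·│ │· · ·│·│
│ │ └─┬─────┐ └─┤ ┌───┤ │
│·│· ·│· · ·│· ·│·│· ·│·│
│ ├───┴───╴ ├─╴ │ │ ╶─┘ │
│·│· · · · ·│· ·│·│· · ·│
│ └─┬─╴ ┌───┘ ┌─┘ └───┐ │
│· ·│· ·│· · ·│· · · ·│·│
├─┐ │ ╷ │ ┌───┘ ┌───╴ │ │
│·│·│·│·│·│· · ·│· · ·│·│
│ │ │ │ │ └───┬─┘ ┌─┬─┘ │
│·│·│·│·│· · ·│· ·│ │· ·│
│ │ │ └─┴───┐ │ ┌─┘ │ ╶─┤
│·│·│· · · ·│·│·│   │· ·│
│ ╵ └─╴ ┌─╴ │ ╵ ├───┴─╴ │
│· · · ·│· ·│· ·│· · · ·│
└───────┴───┴───┴───────┘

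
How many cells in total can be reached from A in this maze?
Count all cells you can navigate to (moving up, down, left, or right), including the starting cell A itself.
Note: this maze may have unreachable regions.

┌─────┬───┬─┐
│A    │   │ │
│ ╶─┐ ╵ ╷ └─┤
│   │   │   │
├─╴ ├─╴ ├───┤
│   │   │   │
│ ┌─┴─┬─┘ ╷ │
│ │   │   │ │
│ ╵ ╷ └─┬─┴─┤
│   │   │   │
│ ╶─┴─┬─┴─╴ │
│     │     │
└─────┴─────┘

Using BFS/flood-fill to find all reachable cells from A:
Maze size: 6 × 6 = 36 total cells
11 cell(s) are walled off and cannot be reached from A.
Reachable cells: 25

Reachable region (· marks reachable cells):

┌─────┬───┬─┐
│A · ·│· ·│ │
│ ╶─┐ ╵ ╷ └─┤
│· ·│· ·│· ·│
├─╴ ├─╴ ├───┤
│· ·│· ·│   │
│ ┌─┴─┬─┘ ╷ │
│·│· ·│   │ │
│ ╵ ╷ └─┬─┴─┤
│· ·│· ·│   │
│ ╶─┴─┬─┴─╴ │
│· · ·│     │
└─────┴─────┘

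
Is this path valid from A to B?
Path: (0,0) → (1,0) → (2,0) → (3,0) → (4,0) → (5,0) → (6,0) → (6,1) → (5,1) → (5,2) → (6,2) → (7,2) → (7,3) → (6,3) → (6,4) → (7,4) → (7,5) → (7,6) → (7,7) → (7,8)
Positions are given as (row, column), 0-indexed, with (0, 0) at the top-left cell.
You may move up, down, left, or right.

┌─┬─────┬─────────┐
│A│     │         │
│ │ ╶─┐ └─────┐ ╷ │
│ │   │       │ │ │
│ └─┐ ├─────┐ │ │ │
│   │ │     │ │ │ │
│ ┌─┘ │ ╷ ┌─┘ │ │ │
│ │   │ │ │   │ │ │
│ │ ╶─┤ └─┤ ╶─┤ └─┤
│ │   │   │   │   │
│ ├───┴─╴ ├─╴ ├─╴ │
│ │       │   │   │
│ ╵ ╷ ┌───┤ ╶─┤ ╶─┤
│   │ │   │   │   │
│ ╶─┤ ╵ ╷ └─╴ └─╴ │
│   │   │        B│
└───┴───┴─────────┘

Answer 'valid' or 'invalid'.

Checking path validity:
Result: All consecutive moves are passable.

valid

Correct solution:

┌─┬─────┬─────────┐
│A│     │         │
│ │ ╶─┐ └─────┐ ╷ │
│↓│   │       │ │ │
│ └─┐ ├─────┐ │ │ │
│↓  │ │     │ │ │ │
│ ┌─┘ │ ╷ ┌─┘ │ │ │
│↓│   │ │ │   │ │ │
│ │ ╶─┤ └─┤ ╶─┤ └─┤
│↓│   │   │   │   │
│ ├───┴─╴ ├─╴ ├─╴ │
│↓│↱ ↓    │   │   │
│ ╵ ╷ ┌───┤ ╶─┤ ╶─┤
│↳ ↑│↓│↱ ↓│   │   │
│ ╶─┤ ╵ ╷ └─╴ └─╴ │
│   │↳ ↑│↳ → → → B│
└───┴───┴─────────┘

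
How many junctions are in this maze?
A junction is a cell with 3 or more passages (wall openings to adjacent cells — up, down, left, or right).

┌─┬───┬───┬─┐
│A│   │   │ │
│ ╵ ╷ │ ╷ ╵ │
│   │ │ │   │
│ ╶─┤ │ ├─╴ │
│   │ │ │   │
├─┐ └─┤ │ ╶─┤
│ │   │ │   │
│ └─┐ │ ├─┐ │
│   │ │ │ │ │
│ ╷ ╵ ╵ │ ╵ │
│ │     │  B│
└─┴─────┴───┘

Checking each cell for number of passages:

Junctions found (3+ passages):
  (1, 0): 3 passages
  (1, 5): 3 passages
  (4, 0): 3 passages
  (5, 2): 3 passages
Total junctions: 4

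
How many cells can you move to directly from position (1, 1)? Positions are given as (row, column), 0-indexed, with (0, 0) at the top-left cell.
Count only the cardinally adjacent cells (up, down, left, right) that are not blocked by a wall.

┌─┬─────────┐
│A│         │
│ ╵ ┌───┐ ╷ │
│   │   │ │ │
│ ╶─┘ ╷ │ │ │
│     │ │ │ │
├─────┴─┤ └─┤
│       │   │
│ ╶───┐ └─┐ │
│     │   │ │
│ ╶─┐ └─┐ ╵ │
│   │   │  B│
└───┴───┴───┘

Checking passable neighbors of (1, 1):
Neighbors: (0, 1), (1, 0)
Count: 2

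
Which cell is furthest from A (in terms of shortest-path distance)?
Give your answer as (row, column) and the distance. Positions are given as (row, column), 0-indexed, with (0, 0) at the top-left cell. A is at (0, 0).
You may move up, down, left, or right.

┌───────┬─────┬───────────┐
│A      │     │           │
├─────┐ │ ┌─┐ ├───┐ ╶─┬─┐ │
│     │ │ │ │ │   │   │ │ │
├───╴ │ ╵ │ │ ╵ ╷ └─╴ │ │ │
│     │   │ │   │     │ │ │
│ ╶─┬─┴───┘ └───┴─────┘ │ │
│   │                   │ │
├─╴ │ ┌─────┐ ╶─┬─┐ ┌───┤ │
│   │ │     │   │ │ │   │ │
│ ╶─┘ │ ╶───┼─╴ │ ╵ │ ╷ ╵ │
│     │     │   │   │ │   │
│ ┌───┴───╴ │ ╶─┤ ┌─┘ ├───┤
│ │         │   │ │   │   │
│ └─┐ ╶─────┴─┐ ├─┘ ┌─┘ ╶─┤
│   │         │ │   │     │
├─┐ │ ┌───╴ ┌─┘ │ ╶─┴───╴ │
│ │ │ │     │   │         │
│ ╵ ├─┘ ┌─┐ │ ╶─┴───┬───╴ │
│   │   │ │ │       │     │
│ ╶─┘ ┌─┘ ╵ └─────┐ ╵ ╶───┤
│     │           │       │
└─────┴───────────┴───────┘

Computing BFS distances from A to all cells:
Furthest cell: (4, 5)
Distance: 97 steps

Path from A to the furthest cell:

┌───────┬─────┬───────────┐
│A → → ↓│↱ → ↓│    ↱ → → ↓│
├─────┐ │ ┌─┐ ├───┐ ╶─┬─┐ │
│     │↓│↑│ │↓│↱ ↓│↑ ↰│ │↓│
├───╴ │ ╵ │ │ ╵ ╷ └─╴ │ │ │
│     │↳ ↑│ │↳ ↑│↳ → ↑│ │↓│
│ ╶─┬─┴───┘ └───┴─────┘ │ │
│   │↓ ← ← ← ↰          │↓│
├─╴ │ ┌─────┐ ╶─┬─┐ ┌───┤ │
│   │↓│↱ → B│↑ ↰│ │ │↓ ↰│↓│
│ ╶─┘ │ ╶───┼─╴ │ ╵ │ ╷ ╵ │
│↓ ← ↲│↑ ← ↰│↱ ↑│   │↓│↑ ↲│
│ ┌───┴───╴ │ ╶─┤ ┌─┘ ├───┤
│↓│  ↱ → → ↑│↑ ↰│ │↓ ↲│   │
│ └─┐ ╶─────┴─┐ ├─┘ ┌─┘ ╶─┤
│↳ ↓│↑ ← ← ↰  │↑│↓ ↲│     │
├─┐ │ ┌───╴ ┌─┘ │ ╶─┴───╴ │
│ │↓│ │↱ → ↑│↱ ↑│↳ → → → ↓│
│ ╵ ├─┘ ┌─┐ │ ╶─┴───┬───╴ │
│↓ ↲│↱ ↑│ │ │↑ ← ← ↰│↓ ← ↲│
│ ╶─┘ ┌─┘ ╵ └─────┐ ╵ ╶───┤
│↳ → ↑│           │↑ ↲    │
└─────┴───────────┴───────┘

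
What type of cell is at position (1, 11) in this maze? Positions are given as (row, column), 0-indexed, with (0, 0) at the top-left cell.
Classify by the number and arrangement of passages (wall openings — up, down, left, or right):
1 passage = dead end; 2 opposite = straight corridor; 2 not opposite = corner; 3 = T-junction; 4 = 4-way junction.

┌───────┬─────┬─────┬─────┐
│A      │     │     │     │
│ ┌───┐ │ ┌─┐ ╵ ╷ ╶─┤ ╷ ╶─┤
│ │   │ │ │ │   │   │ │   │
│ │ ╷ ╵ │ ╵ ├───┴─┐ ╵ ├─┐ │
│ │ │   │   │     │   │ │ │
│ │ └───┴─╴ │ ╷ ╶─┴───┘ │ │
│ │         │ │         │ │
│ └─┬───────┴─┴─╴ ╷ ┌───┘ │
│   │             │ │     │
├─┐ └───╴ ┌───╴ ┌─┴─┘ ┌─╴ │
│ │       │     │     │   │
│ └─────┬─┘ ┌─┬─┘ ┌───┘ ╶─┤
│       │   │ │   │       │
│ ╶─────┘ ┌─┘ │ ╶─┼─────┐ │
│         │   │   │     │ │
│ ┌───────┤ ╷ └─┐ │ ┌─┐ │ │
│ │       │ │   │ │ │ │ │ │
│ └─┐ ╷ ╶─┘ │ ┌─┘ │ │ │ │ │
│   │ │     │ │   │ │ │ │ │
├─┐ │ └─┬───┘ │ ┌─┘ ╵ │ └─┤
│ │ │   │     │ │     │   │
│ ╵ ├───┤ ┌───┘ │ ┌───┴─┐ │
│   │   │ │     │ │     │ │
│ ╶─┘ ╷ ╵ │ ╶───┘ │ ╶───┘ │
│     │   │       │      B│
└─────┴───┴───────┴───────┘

Checking cell at (1, 11):
Number of passages: 2
Cell type: corner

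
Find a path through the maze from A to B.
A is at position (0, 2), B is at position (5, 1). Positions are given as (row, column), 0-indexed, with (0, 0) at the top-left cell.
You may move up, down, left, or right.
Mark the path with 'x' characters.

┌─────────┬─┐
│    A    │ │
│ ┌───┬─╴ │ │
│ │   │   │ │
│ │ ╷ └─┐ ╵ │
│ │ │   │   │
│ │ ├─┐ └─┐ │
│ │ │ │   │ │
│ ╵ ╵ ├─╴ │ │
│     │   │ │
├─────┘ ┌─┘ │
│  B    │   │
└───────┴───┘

Finding the shortest path from (0, 2) to (5, 1):
Path length: 20 steps
Directions: left → left → down → down → down → down → right → up → up → up → right → down → right → down → right → down → left → down → left → left

Solution:

┌─────────┬─┐
│x x A    │ │
│ ┌───┬─╴ │ │
│x│x x│   │ │
│ │ ╷ └─┐ ╵ │
│x│x│x x│   │
│ │ ├─┐ └─┐ │
│x│x│ │x x│ │
│ ╵ ╵ ├─╴ │ │
│x x  │x x│ │
├─────┘ ┌─┘ │
│  B x x│   │
└───────┴───┘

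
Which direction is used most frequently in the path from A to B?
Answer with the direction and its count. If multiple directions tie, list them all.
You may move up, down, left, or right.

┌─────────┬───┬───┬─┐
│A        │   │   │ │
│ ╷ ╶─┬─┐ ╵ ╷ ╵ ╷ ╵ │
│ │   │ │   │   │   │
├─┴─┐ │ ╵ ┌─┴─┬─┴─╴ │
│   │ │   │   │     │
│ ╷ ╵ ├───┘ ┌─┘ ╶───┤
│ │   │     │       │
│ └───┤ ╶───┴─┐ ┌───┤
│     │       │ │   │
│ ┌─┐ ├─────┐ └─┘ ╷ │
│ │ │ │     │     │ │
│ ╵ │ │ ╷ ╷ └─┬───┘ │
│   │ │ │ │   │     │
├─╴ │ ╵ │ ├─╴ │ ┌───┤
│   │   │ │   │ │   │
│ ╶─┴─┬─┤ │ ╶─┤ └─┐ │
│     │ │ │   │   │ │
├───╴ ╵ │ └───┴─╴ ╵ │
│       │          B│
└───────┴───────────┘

Directions: right, down, right, down, down, left, up, left, down, down, right, right, down, down, down, right, up, up, right, down, down, down, down, right, right, right, right, right
Counts: {'right': 11, 'down': 12, 'left': 2, 'up': 3}
Most common: down (12 times)

Solution:

┌─────────┬───┬───┬─┐
│A ↓      │   │   │ │
│ ╷ ╶─┬─┐ ╵ ╷ ╵ ╷ ╵ │
│ │↳ ↓│ │   │   │   │
├─┴─┐ │ ╵ ┌─┴─┬─┴─╴ │
│↓ ↰│↓│   │   │     │
│ ╷ ╵ ├───┘ ┌─┘ ╶───┤
│↓│↑ ↲│     │       │
│ └───┤ ╶───┴─┐ ┌───┤
│↳ → ↓│       │ │   │
│ ┌─┐ ├─────┐ └─┘ ╷ │
│ │ │↓│↱ ↓  │     │ │
│ ╵ │ │ ╷ ╷ └─┬───┘ │
│   │↓│↑│↓│   │     │
├─╴ │ ╵ │ ├─╴ │ ┌───┤
│   │↳ ↑│↓│   │ │   │
│ ╶─┴─┬─┤ │ ╶─┤ └─┐ │
│     │ │↓│   │   │ │
├───╴ ╵ │ └───┴─╴ ╵ │
│       │↳ → → → → B│
└───────┴───────────┘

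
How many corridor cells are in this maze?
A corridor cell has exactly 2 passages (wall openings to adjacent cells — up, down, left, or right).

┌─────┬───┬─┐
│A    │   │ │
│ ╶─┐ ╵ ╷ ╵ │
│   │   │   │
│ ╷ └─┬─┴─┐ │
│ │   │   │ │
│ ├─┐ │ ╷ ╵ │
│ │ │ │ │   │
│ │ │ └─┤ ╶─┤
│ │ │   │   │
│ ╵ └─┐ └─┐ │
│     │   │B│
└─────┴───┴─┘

Counting cells with exactly 2 passages:
Total corridor cells: 26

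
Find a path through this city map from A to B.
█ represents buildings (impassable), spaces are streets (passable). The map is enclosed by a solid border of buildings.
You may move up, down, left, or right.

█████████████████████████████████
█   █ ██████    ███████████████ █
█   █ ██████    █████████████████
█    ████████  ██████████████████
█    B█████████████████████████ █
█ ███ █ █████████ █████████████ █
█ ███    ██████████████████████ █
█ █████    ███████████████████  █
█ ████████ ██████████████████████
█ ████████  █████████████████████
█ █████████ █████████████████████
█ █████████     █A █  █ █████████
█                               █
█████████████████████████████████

Finding the shortest path from A to B:
Movement: cardinal only
Path length: 21 steps
Directions: down → left → left → up → left → left → left → left → up → up → left → up → up → left → left → up → left → left → left → up → up

Solution:

█████████████████████████████████
█   █ ██████    ███████████████ █
█   █ ██████    █████████████████
█    ████████  ██████████████████
█    B█████████████████████████ █
█ ███↑█ █████████ █████████████ █
█ ███↑←←↰██████████████████████ █
█ █████ ↑←↰███████████████████  █
█ ████████↑██████████████████████
█ ████████↑↰█████████████████████
█ █████████↑█████████████████████
█ █████████↑←←←↰█A █  █ █████████
█              ↑←↲              █
█████████████████████████████████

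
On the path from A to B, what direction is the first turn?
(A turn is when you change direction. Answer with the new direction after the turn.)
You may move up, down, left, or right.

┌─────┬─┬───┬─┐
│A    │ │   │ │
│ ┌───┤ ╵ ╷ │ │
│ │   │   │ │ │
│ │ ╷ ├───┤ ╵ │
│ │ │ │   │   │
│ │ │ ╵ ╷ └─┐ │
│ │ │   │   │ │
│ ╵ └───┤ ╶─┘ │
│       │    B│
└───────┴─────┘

Directions: down, down, down, down, right, up, up, up, right, down, down, right, up, right, down, down, right, right
First turn direction: right

Solution:

┌─────┬─┬───┬─┐
│A    │ │   │ │
│ ┌───┤ ╵ ╷ │ │
│↓│↱ ↓│   │ │ │
│ │ ╷ ├───┤ ╵ │
│↓│↑│↓│↱ ↓│   │
│ │ │ ╵ ╷ └─┐ │
│↓│↑│↳ ↑│↓  │ │
│ ╵ └───┤ ╶─┘ │
│↳ ↑    │↳ → B│
└───────┴─────┘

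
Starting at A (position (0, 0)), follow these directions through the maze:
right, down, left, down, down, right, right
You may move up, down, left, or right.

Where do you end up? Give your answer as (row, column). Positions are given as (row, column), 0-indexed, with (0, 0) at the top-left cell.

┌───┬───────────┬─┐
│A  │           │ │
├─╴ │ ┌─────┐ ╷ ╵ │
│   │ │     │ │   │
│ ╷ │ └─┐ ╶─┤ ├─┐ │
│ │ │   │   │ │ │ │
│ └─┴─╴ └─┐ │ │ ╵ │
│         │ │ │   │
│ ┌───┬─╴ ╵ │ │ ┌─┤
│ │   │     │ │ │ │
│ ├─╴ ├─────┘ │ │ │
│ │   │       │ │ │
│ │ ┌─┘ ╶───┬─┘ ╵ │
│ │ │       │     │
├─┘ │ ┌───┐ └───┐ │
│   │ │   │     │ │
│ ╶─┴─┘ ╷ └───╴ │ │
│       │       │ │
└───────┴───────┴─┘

Following directions step by step:
Start: (0, 0)
  right: (0, 0) → (0, 1)
  down: (0, 1) → (1, 1)
  left: (1, 1) → (1, 0)
  down: (1, 0) → (2, 0)
  down: (2, 0) → (3, 0)
  right: (3, 0) → (3, 1)
  right: (3, 1) → (3, 2)
Final position: (3, 2)

Path taken:

┌───┬───────────┬─┐
│A ↓│           │ │
├─╴ │ ┌─────┐ ╷ ╵ │
│↓ ↲│ │     │ │   │
│ ╷ │ └─┐ ╶─┤ ├─┐ │
│↓│ │   │   │ │ │ │
│ └─┴─╴ └─┐ │ │ ╵ │
│↳ → B    │ │ │   │
│ ┌───┬─╴ ╵ │ │ ┌─┤
│ │   │     │ │ │ │
│ ├─╴ ├─────┘ │ │ │
│ │   │       │ │ │
│ │ ┌─┘ ╶───┬─┘ ╵ │
│ │ │       │     │
├─┘ │ ┌───┐ └───┐ │
│   │ │   │     │ │
│ ╶─┴─┘ ╷ └───╴ │ │
│       │       │ │
└───────┴───────┴─┘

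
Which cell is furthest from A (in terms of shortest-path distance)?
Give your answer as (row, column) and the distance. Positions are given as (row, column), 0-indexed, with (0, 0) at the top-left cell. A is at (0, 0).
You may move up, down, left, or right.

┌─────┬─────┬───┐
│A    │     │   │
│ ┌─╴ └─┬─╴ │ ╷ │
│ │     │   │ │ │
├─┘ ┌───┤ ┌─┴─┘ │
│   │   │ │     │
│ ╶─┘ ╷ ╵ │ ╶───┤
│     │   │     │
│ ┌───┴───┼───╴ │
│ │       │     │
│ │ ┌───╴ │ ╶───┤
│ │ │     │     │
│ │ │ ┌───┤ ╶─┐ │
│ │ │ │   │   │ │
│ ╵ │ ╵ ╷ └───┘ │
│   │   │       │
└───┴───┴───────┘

Computing BFS distances from A to all cells:
Furthest cell: (1, 6)
Distance: 47 steps

Path from A to the furthest cell:

┌─────┬─────┬───┐
│A → ↓│     │↓ ↰│
│ ┌─╴ └─┬─╴ │ ╷ │
│ │↓ ↲  │   │B│↑│
├─┘ ┌───┤ ┌─┴─┘ │
│↓ ↲│   │ │↱ → ↑│
│ ╶─┘ ╷ ╵ │ ╶───┤
│↓    │   │↑ ← ↰│
│ ┌───┴───┼───╴ │
│↓│↱ → → ↓│↱ → ↑│
│ │ ┌───╴ │ ╶───┤
│↓│↑│↓ ← ↲│↑ ← ↰│
│ │ │ ┌───┤ ╶─┐ │
│↓│↑│↓│↱ ↓│   │↑│
│ ╵ │ ╵ ╷ └───┘ │
│↳ ↑│↳ ↑│↳ → → ↑│
└───┴───┴───────┘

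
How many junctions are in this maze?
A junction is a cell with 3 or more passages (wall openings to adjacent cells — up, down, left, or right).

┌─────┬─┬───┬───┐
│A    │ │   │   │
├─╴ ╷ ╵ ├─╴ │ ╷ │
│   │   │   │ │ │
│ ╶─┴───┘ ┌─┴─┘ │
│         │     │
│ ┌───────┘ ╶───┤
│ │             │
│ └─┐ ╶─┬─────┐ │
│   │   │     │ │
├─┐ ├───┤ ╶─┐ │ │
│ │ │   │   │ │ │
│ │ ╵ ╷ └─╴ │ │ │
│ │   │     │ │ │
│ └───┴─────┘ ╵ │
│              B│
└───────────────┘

Checking each cell for number of passages:

Junctions found (3+ passages):
  (0, 1): 3 passages
  (2, 0): 3 passages
  (3, 2): 3 passages
  (3, 5): 3 passages
  (7, 6): 3 passages
Total junctions: 5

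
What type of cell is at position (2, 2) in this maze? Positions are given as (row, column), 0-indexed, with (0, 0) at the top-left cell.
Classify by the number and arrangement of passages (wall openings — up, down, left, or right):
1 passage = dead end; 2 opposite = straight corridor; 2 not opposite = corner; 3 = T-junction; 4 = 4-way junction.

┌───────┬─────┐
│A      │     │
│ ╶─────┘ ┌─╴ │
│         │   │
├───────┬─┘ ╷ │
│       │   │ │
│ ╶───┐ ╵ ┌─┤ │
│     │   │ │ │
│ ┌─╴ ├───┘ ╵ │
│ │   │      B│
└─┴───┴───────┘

Checking cell at (2, 2):
Number of passages: 2
Cell type: straight corridor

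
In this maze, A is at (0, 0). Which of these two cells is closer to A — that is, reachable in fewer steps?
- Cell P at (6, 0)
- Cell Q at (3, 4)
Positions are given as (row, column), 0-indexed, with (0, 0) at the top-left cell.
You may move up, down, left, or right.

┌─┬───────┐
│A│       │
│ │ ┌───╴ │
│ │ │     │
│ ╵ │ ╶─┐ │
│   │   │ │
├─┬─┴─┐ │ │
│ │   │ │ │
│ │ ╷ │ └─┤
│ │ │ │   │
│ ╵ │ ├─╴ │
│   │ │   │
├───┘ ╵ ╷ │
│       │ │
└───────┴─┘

Shortest path A → P at (6, 0): 22 steps
Shortest path A → Q at (3, 4): 11 steps

Q is closer (11 steps vs 22 steps).

Path to P:

┌─┬───────┐
│A│↱ → → ↓│
│ │ ┌───╴ │
│↓│↑│↓ ← ↲│
│ ╵ │ ╶─┐ │
│↳ ↑│↳ ↓│ │
├─┬─┴─┐ │ │
│ │   │↓│ │
│ │ ╷ │ └─┤
│ │ │ │↳ ↓│
│ ╵ │ ├─╴ │
│   │ │↓ ↲│
├───┘ ╵ ╷ │
│P ← ← ↲│ │
└───────┴─┘

Path to Q:

┌─┬───────┐
│A│↱ → → ↓│
│ │ ┌───╴ │
│↓│↑│    ↓│
│ ╵ │ ╶─┐ │
│↳ ↑│   │↓│
├─┬─┴─┐ │ │
│ │   │ │Q│
│ │ ╷ │ └─┤
│ │ │ │   │
│ ╵ │ ├─╴ │
│   │ │   │
├───┘ ╵ ╷ │
│       │ │
└───────┴─┘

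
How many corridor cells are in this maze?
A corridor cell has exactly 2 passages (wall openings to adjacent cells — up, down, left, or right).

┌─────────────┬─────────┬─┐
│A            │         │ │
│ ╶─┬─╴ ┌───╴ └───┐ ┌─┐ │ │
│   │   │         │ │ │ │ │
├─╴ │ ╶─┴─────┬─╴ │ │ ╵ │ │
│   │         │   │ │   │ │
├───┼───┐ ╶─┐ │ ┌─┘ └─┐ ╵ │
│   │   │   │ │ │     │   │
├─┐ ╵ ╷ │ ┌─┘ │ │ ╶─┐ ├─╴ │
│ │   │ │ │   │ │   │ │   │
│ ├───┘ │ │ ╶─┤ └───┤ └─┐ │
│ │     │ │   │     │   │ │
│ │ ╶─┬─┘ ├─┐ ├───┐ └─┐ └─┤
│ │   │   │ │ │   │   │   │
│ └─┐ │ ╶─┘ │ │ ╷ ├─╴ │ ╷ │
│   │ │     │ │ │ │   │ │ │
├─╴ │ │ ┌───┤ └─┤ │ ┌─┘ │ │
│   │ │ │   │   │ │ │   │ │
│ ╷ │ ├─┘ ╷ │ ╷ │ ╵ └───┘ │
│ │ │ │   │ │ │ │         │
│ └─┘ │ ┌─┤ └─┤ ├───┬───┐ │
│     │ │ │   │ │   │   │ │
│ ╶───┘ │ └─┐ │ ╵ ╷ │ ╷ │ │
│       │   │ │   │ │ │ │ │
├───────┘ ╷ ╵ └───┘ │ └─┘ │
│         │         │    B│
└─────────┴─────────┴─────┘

Counting cells with exactly 2 passages:
Total corridor cells: 131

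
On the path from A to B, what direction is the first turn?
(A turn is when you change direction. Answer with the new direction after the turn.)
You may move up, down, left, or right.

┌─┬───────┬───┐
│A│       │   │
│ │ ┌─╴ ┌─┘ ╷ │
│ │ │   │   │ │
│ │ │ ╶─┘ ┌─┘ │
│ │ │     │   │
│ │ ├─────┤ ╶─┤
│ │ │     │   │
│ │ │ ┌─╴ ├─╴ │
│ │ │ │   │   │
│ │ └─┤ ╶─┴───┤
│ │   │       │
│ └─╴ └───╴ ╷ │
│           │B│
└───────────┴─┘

Directions: down, down, down, down, down, down, right, right, right, right, right, up, right, down
First turn direction: right

Solution:

┌─┬───────┬───┐
│A│       │   │
│ │ ┌─╴ ┌─┘ ╷ │
│↓│ │   │   │ │
│ │ │ ╶─┘ ┌─┘ │
│↓│ │     │   │
│ │ ├─────┤ ╶─┤
│↓│ │     │   │
│ │ │ ┌─╴ ├─╴ │
│↓│ │ │   │   │
│ │ └─┤ ╶─┴───┤
│↓│   │    ↱ ↓│
│ └─╴ └───╴ ╷ │
│↳ → → → → ↑│B│
└───────────┴─┘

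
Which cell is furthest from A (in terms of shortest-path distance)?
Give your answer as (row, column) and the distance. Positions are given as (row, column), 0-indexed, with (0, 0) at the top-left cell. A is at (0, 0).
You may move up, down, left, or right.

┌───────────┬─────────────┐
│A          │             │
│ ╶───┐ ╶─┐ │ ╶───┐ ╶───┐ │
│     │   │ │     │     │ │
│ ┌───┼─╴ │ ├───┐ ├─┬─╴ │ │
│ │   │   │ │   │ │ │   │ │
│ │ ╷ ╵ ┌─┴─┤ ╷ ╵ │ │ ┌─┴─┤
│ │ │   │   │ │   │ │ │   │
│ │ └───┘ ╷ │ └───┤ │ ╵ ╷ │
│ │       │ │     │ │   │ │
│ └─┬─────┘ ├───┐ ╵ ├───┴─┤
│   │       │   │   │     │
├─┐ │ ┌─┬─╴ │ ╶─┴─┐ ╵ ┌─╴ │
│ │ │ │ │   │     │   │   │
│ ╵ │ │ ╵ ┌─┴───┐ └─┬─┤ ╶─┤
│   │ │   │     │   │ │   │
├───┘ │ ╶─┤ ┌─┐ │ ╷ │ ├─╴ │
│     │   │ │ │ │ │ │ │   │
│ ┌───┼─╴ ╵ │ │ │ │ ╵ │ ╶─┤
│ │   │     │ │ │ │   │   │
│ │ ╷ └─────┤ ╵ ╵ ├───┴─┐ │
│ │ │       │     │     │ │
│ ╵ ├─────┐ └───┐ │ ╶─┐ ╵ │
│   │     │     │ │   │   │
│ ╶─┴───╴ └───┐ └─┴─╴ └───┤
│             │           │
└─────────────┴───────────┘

Computing BFS distances from A to all cells:
Furthest cell: (4, 12)
Distance: 96 steps

Path from A to the furthest cell:

┌───────────┬─────────────┐
│A → → ↓    │↱ → → ↓      │
│ ╶───┐ ╶─┐ │ ╶───┐ ╶───┐ │
│     │↳ ↓│ │↑ ← ↰│↳ → ↓│ │
│ ┌───┼─╴ │ ├───┐ ├─┬─╴ │ │
│ │↓ ↰│↓ ↲│ │↱ ↓│↑│ │↓ ↲│ │
│ │ ╷ ╵ ┌─┴─┤ ╷ ╵ │ │ ┌─┴─┤
│ │↓│↑ ↲│↱ ↓│↑│↳ ↑│ │↓│↱ ↓│
│ │ └───┘ ╷ │ └───┤ │ ╵ ╷ │
│ │↳ → → ↑│↓│↑ ← ↰│ │↳ ↑│B│
│ └─┬─────┘ ├───┐ ╵ ├───┴─┤
│   │↓ ← ← ↲│   │↑ ↰│↓ ← ↰│
├─┐ │ ┌─┬─╴ │ ╶─┴─┐ ╵ ┌─╴ │
│ │ │↓│ │   │     │↑ ↲│↱ ↑│
│ ╵ │ │ ╵ ┌─┴───┐ └─┬─┤ ╶─┤
│   │↓│   │     │   │ │↑ ↰│
├───┘ │ ╶─┤ ┌─┐ │ ╷ │ ├─╴ │
│↓ ← ↲│   │ │ │ │ │ │ │↱ ↑│
│ ┌───┼─╴ ╵ │ │ │ │ ╵ │ ╶─┤
│↓│↱ ↓│     │ │ │ │   │↑ ↰│
│ │ ╷ └─────┤ ╵ ╵ ├───┴─┐ │
│↓│↑│↳ → → ↓│     │↱ → ↓│↑│
│ ╵ ├─────┐ └───┐ │ ╶─┐ ╵ │
│↳ ↑│     │↳ → ↓│ │↑ ↰│↳ ↑│
│ ╶─┴───╴ └───┐ └─┴─╴ └───┤
│             │↳ → → ↑    │
└─────────────┴───────────┘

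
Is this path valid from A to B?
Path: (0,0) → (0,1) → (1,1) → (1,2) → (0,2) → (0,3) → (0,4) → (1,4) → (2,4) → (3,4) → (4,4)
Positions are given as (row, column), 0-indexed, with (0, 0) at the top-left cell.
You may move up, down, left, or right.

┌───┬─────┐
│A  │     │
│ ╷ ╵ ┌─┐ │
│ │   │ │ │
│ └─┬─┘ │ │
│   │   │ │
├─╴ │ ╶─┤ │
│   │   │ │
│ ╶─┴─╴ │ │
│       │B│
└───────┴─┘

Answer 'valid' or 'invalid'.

Checking path validity:
Result: All consecutive moves are passable.

valid

Correct solution:

┌───┬─────┐
│A ↓│↱ → ↓│
│ ╷ ╵ ┌─┐ │
│ │↳ ↑│ │↓│
│ └─┬─┘ │ │
│   │   │↓│
├─╴ │ ╶─┤ │
│   │   │↓│
│ ╶─┴─╴ │ │
│       │B│
└───────┴─┘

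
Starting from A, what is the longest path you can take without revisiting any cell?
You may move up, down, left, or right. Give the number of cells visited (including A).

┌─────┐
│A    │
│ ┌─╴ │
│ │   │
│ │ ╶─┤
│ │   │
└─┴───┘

Finding longest simple path using DFS:
Start: (0, 0)
Longest path visits 7 cells
Path: A → right → right → down → left → down → right

Solution:

┌─────┐
│A → ↓│
│ ┌─╴ │
│ │↓ ↲│
│ │ ╶─┤
│ │↳ B│
└─┴───┘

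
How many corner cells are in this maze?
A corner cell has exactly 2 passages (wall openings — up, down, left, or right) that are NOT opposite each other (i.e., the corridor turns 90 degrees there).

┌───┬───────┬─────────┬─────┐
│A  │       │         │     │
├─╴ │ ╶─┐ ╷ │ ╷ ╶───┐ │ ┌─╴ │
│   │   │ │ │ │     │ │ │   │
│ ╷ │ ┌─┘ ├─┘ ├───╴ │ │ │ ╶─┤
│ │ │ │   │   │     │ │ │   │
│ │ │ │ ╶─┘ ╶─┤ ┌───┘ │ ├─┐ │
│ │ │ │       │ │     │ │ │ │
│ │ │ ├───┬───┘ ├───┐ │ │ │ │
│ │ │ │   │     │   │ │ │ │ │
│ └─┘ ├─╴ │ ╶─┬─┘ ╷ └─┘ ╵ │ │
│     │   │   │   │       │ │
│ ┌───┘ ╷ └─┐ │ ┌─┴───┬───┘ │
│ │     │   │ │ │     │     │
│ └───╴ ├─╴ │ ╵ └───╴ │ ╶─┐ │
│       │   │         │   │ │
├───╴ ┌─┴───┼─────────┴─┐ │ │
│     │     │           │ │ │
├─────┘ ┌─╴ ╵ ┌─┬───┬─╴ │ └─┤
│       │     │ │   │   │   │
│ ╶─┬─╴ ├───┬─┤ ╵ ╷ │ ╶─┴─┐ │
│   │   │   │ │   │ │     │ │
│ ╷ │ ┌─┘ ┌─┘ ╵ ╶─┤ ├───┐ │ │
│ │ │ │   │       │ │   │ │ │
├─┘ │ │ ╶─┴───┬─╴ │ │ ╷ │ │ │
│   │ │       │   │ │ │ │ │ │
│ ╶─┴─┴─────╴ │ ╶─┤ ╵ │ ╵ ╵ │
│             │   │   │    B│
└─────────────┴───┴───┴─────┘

Counting corner cells (2 non-opposite passages):
Total corners: 83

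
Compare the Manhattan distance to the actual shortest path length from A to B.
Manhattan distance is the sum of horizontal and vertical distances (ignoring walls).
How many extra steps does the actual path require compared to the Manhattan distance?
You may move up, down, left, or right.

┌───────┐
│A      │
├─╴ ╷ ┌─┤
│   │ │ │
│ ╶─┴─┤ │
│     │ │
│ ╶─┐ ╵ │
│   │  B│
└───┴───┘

Manhattan distance: |3 - 0| + |3 - 0| = 6
Actual path length: 8
Extra steps: 8 - 6 = 2

Solution:

┌───────┐
│A ↓    │
├─╴ ╷ ┌─┤
│↓ ↲│ │ │
│ ╶─┴─┤ │
│↳ → ↓│ │
│ ╶─┐ ╵ │
│   │↳ B│
└───┴───┘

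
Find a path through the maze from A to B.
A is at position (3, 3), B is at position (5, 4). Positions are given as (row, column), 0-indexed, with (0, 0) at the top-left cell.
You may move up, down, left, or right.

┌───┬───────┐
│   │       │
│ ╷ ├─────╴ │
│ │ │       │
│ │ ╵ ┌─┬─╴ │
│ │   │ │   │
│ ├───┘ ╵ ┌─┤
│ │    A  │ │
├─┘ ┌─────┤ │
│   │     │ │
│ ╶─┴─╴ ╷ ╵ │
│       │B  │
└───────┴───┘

Finding the shortest path from (3, 3) to (5, 4):
Path length: 11 steps
Directions: left → left → down → left → down → right → right → right → up → right → down

Solution:

┌───┬───────┐
│   │       │
│ ╷ ├─────╴ │
│ │ │       │
│ │ ╵ ┌─┬─╴ │
│ │   │ │   │
│ ├───┘ ╵ ┌─┤
│ │↓ ← A  │ │
├─┘ ┌─────┤ │
│↓ ↲│  ↱ ↓│ │
│ ╶─┴─╴ ╷ ╵ │
│↳ → → ↑│B  │
└───────┴───┘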